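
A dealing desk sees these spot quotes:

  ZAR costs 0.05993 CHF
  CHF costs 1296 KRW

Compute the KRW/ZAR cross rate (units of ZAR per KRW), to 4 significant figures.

KRW/ZAR = 0.01288

1 KRW ÷ 1296 = 0.000771605 CHF
0.000771605 CHF ÷ 0.05993 = 0.0128751 ZAR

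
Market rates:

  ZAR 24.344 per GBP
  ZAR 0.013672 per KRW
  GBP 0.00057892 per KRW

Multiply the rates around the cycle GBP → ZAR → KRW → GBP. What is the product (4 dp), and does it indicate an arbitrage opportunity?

1.0308 (arbitrage exists)

Around GBP → ZAR → KRW → GBP: 1 × 24.344 ÷ 0.013672 × 0.00057892 = 1.030810
Product > 1; profitable direction is GBP → ZAR → KRW → GBP.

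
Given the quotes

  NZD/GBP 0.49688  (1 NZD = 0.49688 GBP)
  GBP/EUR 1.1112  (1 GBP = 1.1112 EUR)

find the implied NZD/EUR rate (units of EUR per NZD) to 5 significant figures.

NZD/EUR = 0.55213

1 NZD × 0.49688 = 0.49688 GBP
0.49688 GBP × 1.1112 = 0.552133 EUR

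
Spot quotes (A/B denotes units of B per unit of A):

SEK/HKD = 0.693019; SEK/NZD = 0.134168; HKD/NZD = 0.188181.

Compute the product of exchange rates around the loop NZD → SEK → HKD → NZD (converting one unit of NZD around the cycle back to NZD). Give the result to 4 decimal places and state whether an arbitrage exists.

Around NZD → SEK → HKD → NZD: 1 ÷ 0.134168 × 0.693019 × 0.188181 = 0.972013
Product < 1; profitable direction is NZD → HKD → SEK → NZD.

0.9720 (arbitrage exists)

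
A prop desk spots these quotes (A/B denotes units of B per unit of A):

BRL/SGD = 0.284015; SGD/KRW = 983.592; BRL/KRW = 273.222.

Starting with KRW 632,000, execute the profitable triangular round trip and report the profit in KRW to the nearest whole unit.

Profitable loop is KRW → BRL → SGD → KRW:
KRW 632,000 ÷ 273.222 = BRL 2,313.14
BRL 2,313.14 × 0.284015 = SGD 656.97
SGD 656.97 × 983.592 = KRW 646,186
Profit = KRW 646,186 − KRW 632,000

Profit: KRW 14,186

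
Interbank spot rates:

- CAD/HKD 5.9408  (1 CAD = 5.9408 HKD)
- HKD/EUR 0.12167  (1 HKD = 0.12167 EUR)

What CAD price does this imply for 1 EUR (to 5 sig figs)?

EUR/CAD = 1.3835

1 EUR ÷ 0.12167 = 8.21895 HKD
8.21895 HKD ÷ 5.9408 = 1.38348 CAD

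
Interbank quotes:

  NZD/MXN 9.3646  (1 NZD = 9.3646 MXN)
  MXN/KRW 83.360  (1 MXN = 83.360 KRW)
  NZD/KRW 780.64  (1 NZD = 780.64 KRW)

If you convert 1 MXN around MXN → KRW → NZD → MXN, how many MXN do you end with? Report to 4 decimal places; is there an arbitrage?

1.0000 (no arbitrage)

Around MXN → KRW → NZD → MXN: 1 × 83.360 ÷ 780.64 × 9.3646 = 0.999991
Product ≈ 1 (deviation 0.001%, within rounding noise).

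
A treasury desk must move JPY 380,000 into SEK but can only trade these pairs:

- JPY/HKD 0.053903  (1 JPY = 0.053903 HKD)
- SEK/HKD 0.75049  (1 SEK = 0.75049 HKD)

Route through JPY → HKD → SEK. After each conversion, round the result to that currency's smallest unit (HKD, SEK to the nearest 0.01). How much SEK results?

SEK 27,293.02

JPY 380,000 × 0.053903 = HKD 20,483.14
HKD 20,483.14 ÷ 0.75049 = SEK 27,293.02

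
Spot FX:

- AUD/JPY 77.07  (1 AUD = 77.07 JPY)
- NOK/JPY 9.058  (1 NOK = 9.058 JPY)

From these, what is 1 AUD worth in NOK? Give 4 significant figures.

1 AUD × 77.07 = 77.07 JPY
77.07 JPY ÷ 9.058 = 8.5085 NOK

AUD/NOK = 8.509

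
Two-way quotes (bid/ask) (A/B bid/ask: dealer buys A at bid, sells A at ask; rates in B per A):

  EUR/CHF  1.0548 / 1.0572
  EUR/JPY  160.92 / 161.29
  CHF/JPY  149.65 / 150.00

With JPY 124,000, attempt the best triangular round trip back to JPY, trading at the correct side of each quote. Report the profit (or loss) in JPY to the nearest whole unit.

Best loop JPY → CHF → EUR → JPY:
JPY 124,000 ÷ 150.00 (buy CHF at ask) = CHF 826.67
CHF 826.67 ÷ 1.0572 (buy EUR at ask) = EUR 781.94
EUR 781.94 × 160.92 (sell EUR at bid) = JPY 125,830

Net profit: JPY 1,830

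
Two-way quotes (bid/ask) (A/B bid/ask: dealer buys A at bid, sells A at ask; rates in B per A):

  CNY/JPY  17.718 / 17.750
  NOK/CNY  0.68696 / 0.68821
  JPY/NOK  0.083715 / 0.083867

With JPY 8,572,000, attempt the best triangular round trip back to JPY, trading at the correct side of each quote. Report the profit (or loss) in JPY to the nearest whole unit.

Best loop JPY → NOK → CNY → JPY:
JPY 8,572,000 × 0.083715 (sell JPY at bid) = NOK 717,604.98
NOK 717,604.98 × 0.68696 (sell NOK at bid) = CNY 492,965.92
CNY 492,965.92 × 17.718 (sell CNY at bid) = JPY 8,734,370

Net profit: JPY 162,370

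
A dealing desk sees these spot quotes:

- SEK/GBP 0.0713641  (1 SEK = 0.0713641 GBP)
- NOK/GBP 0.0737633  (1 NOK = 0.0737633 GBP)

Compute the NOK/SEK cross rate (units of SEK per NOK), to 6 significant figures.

NOK/SEK = 1.03362

1 NOK × 0.0737633 = 0.0737633 GBP
0.0737633 GBP ÷ 0.0713641 = 1.03362 SEK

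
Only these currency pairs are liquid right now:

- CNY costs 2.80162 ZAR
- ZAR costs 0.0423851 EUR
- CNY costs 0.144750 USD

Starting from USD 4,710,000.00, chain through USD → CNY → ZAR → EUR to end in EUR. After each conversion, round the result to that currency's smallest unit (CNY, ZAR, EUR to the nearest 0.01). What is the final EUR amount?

EUR 3,863,890.19

USD 4,710,000.00 ÷ 0.144750 = CNY 32,538,860.10
CNY 32,538,860.10 × 2.80162 = ZAR 91,161,521.23
ZAR 91,161,521.23 × 0.0423851 = EUR 3,863,890.19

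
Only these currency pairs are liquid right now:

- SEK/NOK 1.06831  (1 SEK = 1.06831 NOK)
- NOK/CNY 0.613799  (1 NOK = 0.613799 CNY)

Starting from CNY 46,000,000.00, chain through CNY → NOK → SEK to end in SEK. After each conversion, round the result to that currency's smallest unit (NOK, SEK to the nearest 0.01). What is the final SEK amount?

SEK 70,151,080.00

CNY 46,000,000.00 ÷ 0.613799 = NOK 74,943,100.27
NOK 74,943,100.27 ÷ 1.06831 = SEK 70,151,080.00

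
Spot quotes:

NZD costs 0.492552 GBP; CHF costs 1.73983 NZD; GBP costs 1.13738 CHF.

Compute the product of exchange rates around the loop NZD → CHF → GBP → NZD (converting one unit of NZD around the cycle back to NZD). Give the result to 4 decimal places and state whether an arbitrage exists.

Around NZD → CHF → GBP → NZD: 1 ÷ 1.73983 ÷ 1.13738 ÷ 0.492552 = 1.025972
Product > 1; profitable direction is NZD → CHF → GBP → NZD.

1.0260 (arbitrage exists)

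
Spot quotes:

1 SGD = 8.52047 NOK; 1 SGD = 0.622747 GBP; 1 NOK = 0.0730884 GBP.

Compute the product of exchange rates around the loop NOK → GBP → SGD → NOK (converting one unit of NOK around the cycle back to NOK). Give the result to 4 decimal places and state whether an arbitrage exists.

Around NOK → GBP → SGD → NOK: 1 × 0.0730884 ÷ 0.622747 × 8.52047 = 1.000001
Product ≈ 1 (deviation 0.000%, within rounding noise).

1.0000 (no arbitrage)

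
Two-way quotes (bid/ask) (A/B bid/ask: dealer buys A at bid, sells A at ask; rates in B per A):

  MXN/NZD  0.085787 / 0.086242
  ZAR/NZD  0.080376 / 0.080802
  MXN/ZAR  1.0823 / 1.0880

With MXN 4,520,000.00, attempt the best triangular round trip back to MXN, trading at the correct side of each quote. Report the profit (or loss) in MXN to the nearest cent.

Best loop MXN → ZAR → NZD → MXN:
MXN 4,520,000.00 × 1.0823 (sell MXN at bid) = ZAR 4,891,996.00
ZAR 4,891,996.00 × 0.080376 (sell ZAR at bid) = NZD 393,199.07
NZD 393,199.07 ÷ 0.086242 (buy MXN at ask) = MXN 4,559,252.69

Net profit: MXN 39,252.69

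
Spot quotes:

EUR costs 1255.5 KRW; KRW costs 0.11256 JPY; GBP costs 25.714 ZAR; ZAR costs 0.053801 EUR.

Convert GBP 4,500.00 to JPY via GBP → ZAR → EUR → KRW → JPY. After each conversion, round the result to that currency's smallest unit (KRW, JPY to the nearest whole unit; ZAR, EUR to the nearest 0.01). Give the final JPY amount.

JPY 879,779

GBP 4,500.00 × 25.714 = ZAR 115,713.00
ZAR 115,713.00 × 0.053801 = EUR 6,225.48
EUR 6,225.48 × 1255.5 = KRW 7,816,090
KRW 7,816,090 × 0.11256 = JPY 879,779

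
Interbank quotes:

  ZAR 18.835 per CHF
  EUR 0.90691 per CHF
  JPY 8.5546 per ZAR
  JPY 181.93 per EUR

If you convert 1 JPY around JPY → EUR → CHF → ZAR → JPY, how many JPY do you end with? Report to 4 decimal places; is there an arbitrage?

Around JPY → EUR → CHF → ZAR → JPY: 1 ÷ 181.93 ÷ 0.90691 × 18.835 × 8.5546 = 0.976555
Product < 1; profitable direction is JPY → ZAR → CHF → EUR → JPY.

0.9766 (arbitrage exists)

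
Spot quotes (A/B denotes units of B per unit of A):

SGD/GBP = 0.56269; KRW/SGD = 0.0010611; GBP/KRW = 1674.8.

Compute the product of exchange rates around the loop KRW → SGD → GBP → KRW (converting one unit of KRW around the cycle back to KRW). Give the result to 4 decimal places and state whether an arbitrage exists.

1.0000 (no arbitrage)

Around KRW → SGD → GBP → KRW: 1 × 0.0010611 × 0.56269 × 1674.8 = 0.999973
Product ≈ 1 (deviation 0.003%, within rounding noise).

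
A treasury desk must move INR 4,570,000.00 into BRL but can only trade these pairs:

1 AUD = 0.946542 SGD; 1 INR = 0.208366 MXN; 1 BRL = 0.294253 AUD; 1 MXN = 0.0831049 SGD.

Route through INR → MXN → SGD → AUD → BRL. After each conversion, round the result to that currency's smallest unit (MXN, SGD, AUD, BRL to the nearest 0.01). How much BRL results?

INR 4,570,000.00 × 0.208366 = MXN 952,232.62
MXN 952,232.62 × 0.0831049 = SGD 79,135.20
SGD 79,135.20 ÷ 0.946542 = AUD 83,604.53
AUD 83,604.53 ÷ 0.294253 = BRL 284,124.65

BRL 284,124.65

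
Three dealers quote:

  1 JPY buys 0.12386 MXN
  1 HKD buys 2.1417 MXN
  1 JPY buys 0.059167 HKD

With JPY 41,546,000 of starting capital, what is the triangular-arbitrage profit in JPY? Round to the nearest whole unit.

Profit: JPY 958,639

Profitable loop is JPY → HKD → MXN → JPY:
JPY 41,546,000 × 0.059167 = HKD 2,458,152.18
HKD 2,458,152.18 × 2.1417 = MXN 5,264,624.53
MXN 5,264,624.53 ÷ 0.12386 = JPY 42,504,639
Profit = JPY 42,504,639 − JPY 41,546,000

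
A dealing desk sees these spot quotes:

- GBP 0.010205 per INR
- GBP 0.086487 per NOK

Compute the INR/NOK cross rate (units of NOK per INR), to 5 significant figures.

1 INR × 0.010205 = 0.010205 GBP
0.010205 GBP ÷ 0.086487 = 0.117995 NOK

INR/NOK = 0.11799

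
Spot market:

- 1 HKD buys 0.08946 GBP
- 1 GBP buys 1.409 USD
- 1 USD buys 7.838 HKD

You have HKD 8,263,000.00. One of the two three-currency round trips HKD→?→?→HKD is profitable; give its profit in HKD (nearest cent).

Profitable loop is HKD → USD → GBP → HKD:
HKD 8,263,000.00 ÷ 7.838 = USD 1,054,223.02
USD 1,054,223.02 ÷ 1.409 = GBP 748,206.54
GBP 748,206.54 ÷ 0.08946 = HKD 8,363,587.53
Profit = HKD 8,363,587.53 − HKD 8,263,000.00

Profit: HKD 100,587.53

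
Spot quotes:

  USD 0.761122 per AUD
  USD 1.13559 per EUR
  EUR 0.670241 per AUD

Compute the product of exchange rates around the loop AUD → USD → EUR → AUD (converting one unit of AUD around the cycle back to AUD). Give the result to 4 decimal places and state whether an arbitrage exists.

1.0000 (no arbitrage)

Around AUD → USD → EUR → AUD: 1 × 0.761122 ÷ 1.13559 ÷ 0.670241 = 1.000004
Product ≈ 1 (deviation 0.000%, within rounding noise).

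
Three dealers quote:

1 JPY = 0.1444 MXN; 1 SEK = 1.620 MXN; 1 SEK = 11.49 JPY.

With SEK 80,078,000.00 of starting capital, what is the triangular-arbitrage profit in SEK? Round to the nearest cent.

Profit: SEK 1,935,514.92

Profitable loop is SEK → JPY → MXN → SEK:
SEK 80,078,000.00 × 11.49 = JPY 920,096,220
JPY 920,096,220 × 0.1444 = MXN 132,861,894.17
MXN 132,861,894.17 ÷ 1.620 = SEK 82,013,514.92
Profit = SEK 82,013,514.92 − SEK 80,078,000.00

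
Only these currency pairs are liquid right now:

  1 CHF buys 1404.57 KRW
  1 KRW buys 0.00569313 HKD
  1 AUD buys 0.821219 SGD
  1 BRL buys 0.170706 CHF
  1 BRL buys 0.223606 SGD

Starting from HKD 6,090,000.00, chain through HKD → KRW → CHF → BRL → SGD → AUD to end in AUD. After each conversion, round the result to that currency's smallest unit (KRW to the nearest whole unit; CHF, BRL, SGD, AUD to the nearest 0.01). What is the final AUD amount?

HKD 6,090,000.00 ÷ 0.00569313 = KRW 1,069,710,335
KRW 1,069,710,335 ÷ 1404.57 = CHF 761,592.75
CHF 761,592.75 ÷ 0.170706 = BRL 4,461,429.30
BRL 4,461,429.30 × 0.223606 = SGD 997,602.36
SGD 997,602.36 ÷ 0.821219 = AUD 1,214,782.37

AUD 1,214,782.37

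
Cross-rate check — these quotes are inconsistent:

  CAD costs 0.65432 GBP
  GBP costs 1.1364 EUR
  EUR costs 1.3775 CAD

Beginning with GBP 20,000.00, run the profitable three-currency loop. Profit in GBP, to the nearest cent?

Profitable loop is GBP → EUR → CAD → GBP:
GBP 20,000.00 × 1.1364 = EUR 22,728.00
EUR 22,728.00 × 1.3775 = CAD 31,307.82
CAD 31,307.82 × 0.65432 = GBP 20,485.33
Profit = GBP 20,485.33 − GBP 20,000.00

Profit: GBP 485.33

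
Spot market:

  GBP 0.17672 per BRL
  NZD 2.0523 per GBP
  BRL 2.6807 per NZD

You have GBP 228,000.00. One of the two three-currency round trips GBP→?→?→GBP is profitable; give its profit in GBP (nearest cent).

Profitable loop is GBP → BRL → NZD → GBP:
GBP 228,000.00 ÷ 0.17672 = BRL 1,290,176.55
BRL 1,290,176.55 ÷ 2.6807 = NZD 481,283.45
NZD 481,283.45 ÷ 2.0523 = GBP 234,509.31
Profit = GBP 234,509.31 − GBP 228,000.00

Profit: GBP 6,509.31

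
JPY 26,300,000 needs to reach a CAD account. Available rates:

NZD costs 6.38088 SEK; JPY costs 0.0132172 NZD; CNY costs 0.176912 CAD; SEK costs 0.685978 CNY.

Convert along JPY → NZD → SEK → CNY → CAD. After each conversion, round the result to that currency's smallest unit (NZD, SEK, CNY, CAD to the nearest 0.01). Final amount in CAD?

CAD 269,180.30

JPY 26,300,000 × 0.0132172 = NZD 347,612.36
NZD 347,612.36 × 6.38088 = SEK 2,218,072.76
SEK 2,218,072.76 × 0.685978 = CNY 1,521,549.12
CNY 1,521,549.12 × 0.176912 = CAD 269,180.30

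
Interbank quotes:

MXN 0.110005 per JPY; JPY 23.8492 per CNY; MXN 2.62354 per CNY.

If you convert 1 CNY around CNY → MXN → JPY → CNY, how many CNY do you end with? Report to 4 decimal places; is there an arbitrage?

Around CNY → MXN → JPY → CNY: 1 × 2.62354 ÷ 0.110005 ÷ 23.8492 = 1.000003
Product ≈ 1 (deviation 0.000%, within rounding noise).

1.0000 (no arbitrage)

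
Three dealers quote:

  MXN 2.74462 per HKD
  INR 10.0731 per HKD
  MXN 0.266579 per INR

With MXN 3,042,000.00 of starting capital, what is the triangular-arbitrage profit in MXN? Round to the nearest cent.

Profitable loop is MXN → INR → HKD → MXN:
MXN 3,042,000.00 ÷ 0.266579 = INR 11,411,251.45
INR 11,411,251.45 ÷ 10.0731 = HKD 1,132,844.05
HKD 1,132,844.05 × 2.74462 = MXN 3,109,226.45
Profit = MXN 3,109,226.45 − MXN 3,042,000.00

Profit: MXN 67,226.45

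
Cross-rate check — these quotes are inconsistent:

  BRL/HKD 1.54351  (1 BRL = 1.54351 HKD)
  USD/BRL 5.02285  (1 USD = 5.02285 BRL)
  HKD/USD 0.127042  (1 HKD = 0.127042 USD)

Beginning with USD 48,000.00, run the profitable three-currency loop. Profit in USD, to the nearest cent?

Profitable loop is USD → HKD → BRL → USD:
USD 48,000.00 ÷ 0.127042 = HKD 377,827.80
HKD 377,827.80 ÷ 1.54351 = BRL 244,784.81
BRL 244,784.81 ÷ 5.02285 = USD 48,734.25
Profit = USD 48,734.25 − USD 48,000.00

Profit: USD 734.25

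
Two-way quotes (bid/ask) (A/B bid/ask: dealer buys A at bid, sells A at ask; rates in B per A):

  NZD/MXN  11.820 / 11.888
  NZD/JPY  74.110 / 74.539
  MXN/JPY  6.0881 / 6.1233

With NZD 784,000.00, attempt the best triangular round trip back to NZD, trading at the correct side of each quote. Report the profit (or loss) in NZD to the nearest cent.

Best loop NZD → JPY → MXN → NZD:
NZD 784,000.00 × 74.110 (sell NZD at bid) = JPY 58,102,240
JPY 58,102,240 ÷ 6.1233 (buy MXN at ask) = MXN 9,488,713.60
MXN 9,488,713.60 ÷ 11.888 (buy NZD at ask) = NZD 798,175.77

Net profit: NZD 14,175.77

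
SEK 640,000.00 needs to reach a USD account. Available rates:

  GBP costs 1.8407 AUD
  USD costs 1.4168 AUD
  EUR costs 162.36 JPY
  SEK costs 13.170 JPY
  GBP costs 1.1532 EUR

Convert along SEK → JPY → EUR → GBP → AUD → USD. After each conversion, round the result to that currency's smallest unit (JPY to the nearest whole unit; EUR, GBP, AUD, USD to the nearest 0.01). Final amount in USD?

SEK 640,000.00 × 13.170 = JPY 8,428,800
JPY 8,428,800 ÷ 162.36 = EUR 51,914.26
EUR 51,914.26 ÷ 1.1532 = GBP 45,017.57
GBP 45,017.57 × 1.8407 = AUD 82,863.84
AUD 82,863.84 ÷ 1.4168 = USD 58,486.62

USD 58,486.62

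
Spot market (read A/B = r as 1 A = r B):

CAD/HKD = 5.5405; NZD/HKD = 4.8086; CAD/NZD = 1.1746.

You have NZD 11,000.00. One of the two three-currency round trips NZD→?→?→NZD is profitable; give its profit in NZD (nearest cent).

Profitable loop is NZD → HKD → CAD → NZD:
NZD 11,000.00 × 4.8086 = HKD 52,894.60
HKD 52,894.60 ÷ 5.5405 = CAD 9,546.90
CAD 9,546.90 × 1.1746 = NZD 11,213.79
Profit = NZD 11,213.79 − NZD 11,000.00

Profit: NZD 213.79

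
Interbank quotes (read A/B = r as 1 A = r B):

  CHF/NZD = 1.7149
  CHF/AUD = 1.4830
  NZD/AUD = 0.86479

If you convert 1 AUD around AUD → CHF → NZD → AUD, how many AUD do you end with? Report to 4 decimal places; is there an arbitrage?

1.0000 (no arbitrage)

Around AUD → CHF → NZD → AUD: 1 ÷ 1.4830 × 1.7149 × 0.86479 = 1.000019
Product ≈ 1 (deviation 0.002%, within rounding noise).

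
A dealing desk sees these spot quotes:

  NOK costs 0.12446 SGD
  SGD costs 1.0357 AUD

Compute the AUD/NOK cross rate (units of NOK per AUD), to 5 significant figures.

AUD/NOK = 7.7578

1 AUD ÷ 1.0357 = 0.965531 SGD
0.965531 SGD ÷ 0.12446 = 7.75776 NOK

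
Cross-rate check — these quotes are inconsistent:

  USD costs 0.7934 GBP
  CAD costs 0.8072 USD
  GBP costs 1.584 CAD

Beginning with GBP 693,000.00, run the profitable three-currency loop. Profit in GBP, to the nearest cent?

Profitable loop is GBP → CAD → USD → GBP:
GBP 693,000.00 × 1.584 = CAD 1,097,712.00
CAD 1,097,712.00 × 0.8072 = USD 886,073.13
USD 886,073.13 × 0.7934 = GBP 703,010.42
Profit = GBP 703,010.42 − GBP 693,000.00

Profit: GBP 10,010.42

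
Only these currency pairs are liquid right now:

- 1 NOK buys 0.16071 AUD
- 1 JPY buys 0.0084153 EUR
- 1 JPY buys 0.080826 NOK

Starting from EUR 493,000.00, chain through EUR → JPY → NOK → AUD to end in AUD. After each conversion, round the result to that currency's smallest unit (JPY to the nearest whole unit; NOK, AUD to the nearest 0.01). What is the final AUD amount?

EUR 493,000.00 ÷ 0.0084153 = JPY 58,583,770
JPY 58,583,770 × 0.080826 = NOK 4,735,091.79
NOK 4,735,091.79 × 0.16071 = AUD 760,976.60

AUD 760,976.60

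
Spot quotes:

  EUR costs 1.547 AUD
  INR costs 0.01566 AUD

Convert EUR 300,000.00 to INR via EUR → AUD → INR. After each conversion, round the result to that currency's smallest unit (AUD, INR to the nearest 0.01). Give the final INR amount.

INR 29,636,015.33

EUR 300,000.00 × 1.547 = AUD 464,100.00
AUD 464,100.00 ÷ 0.01566 = INR 29,636,015.33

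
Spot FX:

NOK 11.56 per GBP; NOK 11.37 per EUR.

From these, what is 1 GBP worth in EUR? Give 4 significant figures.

1 GBP × 11.56 = 11.56 NOK
11.56 NOK ÷ 11.37 = 1.01671 EUR

GBP/EUR = 1.017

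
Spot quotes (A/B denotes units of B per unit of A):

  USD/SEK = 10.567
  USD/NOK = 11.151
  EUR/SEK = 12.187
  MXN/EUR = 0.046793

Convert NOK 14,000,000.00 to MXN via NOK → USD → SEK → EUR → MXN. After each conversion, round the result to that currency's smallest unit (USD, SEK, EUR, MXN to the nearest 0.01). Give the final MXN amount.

NOK 14,000,000.00 ÷ 11.151 = USD 1,255,492.78
USD 1,255,492.78 × 10.567 = SEK 13,266,792.21
SEK 13,266,792.21 ÷ 12.187 = EUR 1,088,601.97
EUR 1,088,601.97 ÷ 0.046793 = MXN 23,264,205.54

MXN 23,264,205.54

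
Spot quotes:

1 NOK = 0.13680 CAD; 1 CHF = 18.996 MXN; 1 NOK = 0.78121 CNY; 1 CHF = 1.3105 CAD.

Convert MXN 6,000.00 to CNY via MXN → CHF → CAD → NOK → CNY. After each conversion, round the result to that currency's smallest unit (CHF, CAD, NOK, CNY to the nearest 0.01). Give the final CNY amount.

MXN 6,000.00 ÷ 18.996 = CHF 315.86
CHF 315.86 × 1.3105 = CAD 413.93
CAD 413.93 ÷ 0.13680 = NOK 3,025.80
NOK 3,025.80 × 0.78121 = CNY 2,363.79

CNY 2,363.79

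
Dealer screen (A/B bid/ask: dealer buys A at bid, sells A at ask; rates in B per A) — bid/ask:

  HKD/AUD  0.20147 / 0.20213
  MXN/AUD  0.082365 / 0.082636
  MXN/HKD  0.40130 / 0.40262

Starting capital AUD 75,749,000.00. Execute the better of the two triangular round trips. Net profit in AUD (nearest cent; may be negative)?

Net profit: AUD 915,354.99

Best loop AUD → HKD → MXN → AUD:
AUD 75,749,000.00 ÷ 0.20213 (buy HKD at ask) = HKD 374,753,871.27
HKD 374,753,871.27 ÷ 0.40262 (buy MXN at ask) = MXN 930,788,016.67
MXN 930,788,016.67 × 0.082365 (sell MXN at bid) = AUD 76,664,354.99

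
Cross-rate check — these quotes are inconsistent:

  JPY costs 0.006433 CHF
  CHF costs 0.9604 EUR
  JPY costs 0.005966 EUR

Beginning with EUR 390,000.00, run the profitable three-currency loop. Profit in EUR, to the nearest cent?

Profitable loop is EUR → JPY → CHF → EUR:
EUR 390,000.00 ÷ 0.005966 = JPY 65,370,432
JPY 65,370,432 × 0.006433 = CHF 420,527.99
CHF 420,527.99 × 0.9604 = EUR 403,875.08
Profit = EUR 403,875.08 − EUR 390,000.00

Profit: EUR 13,875.08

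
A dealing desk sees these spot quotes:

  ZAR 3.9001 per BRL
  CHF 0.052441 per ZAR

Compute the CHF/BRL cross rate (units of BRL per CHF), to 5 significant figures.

1 CHF ÷ 0.052441 = 19.069 ZAR
19.069 ZAR ÷ 3.9001 = 4.88937 BRL

CHF/BRL = 4.8894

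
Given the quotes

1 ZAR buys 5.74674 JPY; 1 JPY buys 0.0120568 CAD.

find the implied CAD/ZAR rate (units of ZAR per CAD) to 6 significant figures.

CAD/ZAR = 14.4327

1 CAD ÷ 0.0120568 = 82.9407 JPY
82.9407 JPY ÷ 5.74674 = 14.4327 ZAR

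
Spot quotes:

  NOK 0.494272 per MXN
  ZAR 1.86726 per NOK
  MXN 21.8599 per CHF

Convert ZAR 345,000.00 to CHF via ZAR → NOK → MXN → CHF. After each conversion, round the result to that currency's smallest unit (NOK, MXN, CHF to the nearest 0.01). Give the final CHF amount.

ZAR 345,000.00 ÷ 1.86726 = NOK 184,762.70
NOK 184,762.70 ÷ 0.494272 = MXN 373,807.74
MXN 373,807.74 ÷ 21.8599 = CHF 17,100.16

CHF 17,100.16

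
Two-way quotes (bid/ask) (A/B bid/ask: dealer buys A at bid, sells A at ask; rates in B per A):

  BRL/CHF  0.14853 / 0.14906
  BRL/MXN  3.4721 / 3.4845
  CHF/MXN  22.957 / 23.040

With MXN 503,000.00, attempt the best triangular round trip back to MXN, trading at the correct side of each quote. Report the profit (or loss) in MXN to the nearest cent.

Net profit: MXN 5,530.05

Best loop MXN → CHF → BRL → MXN:
MXN 503,000.00 ÷ 23.040 (buy CHF at ask) = CHF 21,831.60
CHF 21,831.60 ÷ 0.14906 (buy BRL at ask) = BRL 146,461.81
BRL 146,461.81 × 3.4721 (sell BRL at bid) = MXN 508,530.05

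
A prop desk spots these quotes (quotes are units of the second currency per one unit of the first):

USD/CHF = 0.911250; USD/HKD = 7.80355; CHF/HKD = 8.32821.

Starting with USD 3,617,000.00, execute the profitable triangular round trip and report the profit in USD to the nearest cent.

Profitable loop is USD → HKD → CHF → USD:
USD 3,617,000.00 × 7.80355 = HKD 28,225,440.35
HKD 28,225,440.35 ÷ 8.32821 = CHF 3,389,136.48
CHF 3,389,136.48 ÷ 0.911250 = USD 3,719,216.99
Profit = USD 3,719,216.99 − USD 3,617,000.00

Profit: USD 102,216.99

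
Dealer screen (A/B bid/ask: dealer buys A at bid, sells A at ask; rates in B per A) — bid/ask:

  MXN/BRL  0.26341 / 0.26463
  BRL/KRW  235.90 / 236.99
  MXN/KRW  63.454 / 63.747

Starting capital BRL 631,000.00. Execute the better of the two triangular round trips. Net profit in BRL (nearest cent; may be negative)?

Net profit: BRL 7,438.79

Best loop BRL → MXN → KRW → BRL:
BRL 631,000.00 ÷ 0.26463 (buy MXN at ask) = MXN 2,384,461.32
MXN 2,384,461.32 × 63.454 (sell MXN at bid) = KRW 151,303,609
KRW 151,303,609 ÷ 236.99 (buy BRL at ask) = BRL 638,438.79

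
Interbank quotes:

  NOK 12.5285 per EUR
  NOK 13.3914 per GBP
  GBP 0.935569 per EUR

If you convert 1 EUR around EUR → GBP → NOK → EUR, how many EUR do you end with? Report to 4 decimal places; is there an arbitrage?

Around EUR → GBP → NOK → EUR: 1 × 0.935569 × 13.3914 ÷ 12.5285 = 1.000006
Product ≈ 1 (deviation 0.001%, within rounding noise).

1.0000 (no arbitrage)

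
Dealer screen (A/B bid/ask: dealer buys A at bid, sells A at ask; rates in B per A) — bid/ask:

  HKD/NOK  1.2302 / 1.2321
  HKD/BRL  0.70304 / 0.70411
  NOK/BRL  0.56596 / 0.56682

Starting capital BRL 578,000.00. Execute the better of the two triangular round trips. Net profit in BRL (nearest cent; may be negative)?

Best loop BRL → NOK → HKD → BRL:
BRL 578,000.00 ÷ 0.56682 (buy NOK at ask) = NOK 1,019,724.07
NOK 1,019,724.07 ÷ 1.2321 (buy HKD at ask) = HKD 827,630.93
HKD 827,630.93 × 0.70304 (sell HKD at bid) = BRL 581,857.65

Net profit: BRL 3,857.65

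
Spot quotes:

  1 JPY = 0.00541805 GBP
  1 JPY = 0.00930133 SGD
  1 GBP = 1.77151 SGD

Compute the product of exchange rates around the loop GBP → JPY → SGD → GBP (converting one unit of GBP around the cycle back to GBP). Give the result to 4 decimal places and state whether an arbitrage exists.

0.9691 (arbitrage exists)

Around GBP → JPY → SGD → GBP: 1 ÷ 0.00541805 × 0.00930133 ÷ 1.77151 = 0.969077
Product < 1; profitable direction is GBP → SGD → JPY → GBP.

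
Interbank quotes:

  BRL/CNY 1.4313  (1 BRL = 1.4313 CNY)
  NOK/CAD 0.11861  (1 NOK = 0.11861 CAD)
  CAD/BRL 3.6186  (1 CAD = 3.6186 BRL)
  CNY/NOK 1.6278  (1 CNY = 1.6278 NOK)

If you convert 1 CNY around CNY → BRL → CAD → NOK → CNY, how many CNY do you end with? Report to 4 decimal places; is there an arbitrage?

1.0000 (no arbitrage)

Around CNY → BRL → CAD → NOK → CNY: 1 ÷ 1.4313 ÷ 3.6186 ÷ 0.11861 ÷ 1.6278 = 1.000015
Product ≈ 1 (deviation 0.001%, within rounding noise).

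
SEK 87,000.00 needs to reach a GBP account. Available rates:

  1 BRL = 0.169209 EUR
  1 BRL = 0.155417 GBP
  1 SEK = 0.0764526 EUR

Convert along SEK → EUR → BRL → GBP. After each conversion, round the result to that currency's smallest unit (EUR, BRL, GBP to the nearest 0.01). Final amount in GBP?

GBP 6,109.24

SEK 87,000.00 × 0.0764526 = EUR 6,651.38
EUR 6,651.38 ÷ 0.169209 = BRL 39,308.67
BRL 39,308.67 × 0.155417 = GBP 6,109.24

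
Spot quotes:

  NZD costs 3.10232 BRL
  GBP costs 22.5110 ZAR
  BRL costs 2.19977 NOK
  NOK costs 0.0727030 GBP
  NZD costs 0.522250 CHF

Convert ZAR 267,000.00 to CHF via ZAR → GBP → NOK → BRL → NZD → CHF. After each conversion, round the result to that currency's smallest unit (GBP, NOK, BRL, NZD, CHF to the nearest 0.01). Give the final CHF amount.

CHF 12,484.72

ZAR 267,000.00 ÷ 22.5110 = GBP 11,860.87
GBP 11,860.87 ÷ 0.0727030 = NOK 163,141.41
NOK 163,141.41 ÷ 2.19977 = BRL 74,162.94
BRL 74,162.94 ÷ 3.10232 = NZD 23,905.64
NZD 23,905.64 × 0.522250 = CHF 12,484.72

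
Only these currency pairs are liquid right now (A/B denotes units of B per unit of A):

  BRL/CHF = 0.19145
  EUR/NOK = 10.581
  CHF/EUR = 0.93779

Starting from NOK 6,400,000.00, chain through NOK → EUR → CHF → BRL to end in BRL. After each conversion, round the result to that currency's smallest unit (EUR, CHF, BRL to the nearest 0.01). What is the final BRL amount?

NOK 6,400,000.00 ÷ 10.581 = EUR 604,857.76
EUR 604,857.76 ÷ 0.93779 = CHF 644,982.10
CHF 644,982.10 ÷ 0.19145 = BRL 3,368,932.36

BRL 3,368,932.36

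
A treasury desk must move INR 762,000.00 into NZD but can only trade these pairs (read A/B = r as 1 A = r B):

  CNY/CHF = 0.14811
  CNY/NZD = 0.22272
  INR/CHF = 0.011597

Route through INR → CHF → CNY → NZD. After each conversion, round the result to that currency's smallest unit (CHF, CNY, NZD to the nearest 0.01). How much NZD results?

INR 762,000.00 × 0.011597 = CHF 8,836.91
CHF 8,836.91 ÷ 0.14811 = CNY 59,664.51
CNY 59,664.51 × 0.22272 = NZD 13,288.48

NZD 13,288.48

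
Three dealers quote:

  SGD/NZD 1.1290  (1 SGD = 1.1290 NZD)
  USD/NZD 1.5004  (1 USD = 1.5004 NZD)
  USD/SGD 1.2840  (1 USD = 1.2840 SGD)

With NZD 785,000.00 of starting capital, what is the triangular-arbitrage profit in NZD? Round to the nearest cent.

Profitable loop is NZD → SGD → USD → NZD:
NZD 785,000.00 ÷ 1.1290 = SGD 695,305.58
SGD 695,305.58 ÷ 1.2840 = USD 541,515.25
USD 541,515.25 × 1.5004 = NZD 812,489.48
Profit = NZD 812,489.48 − NZD 785,000.00

Profit: NZD 27,489.48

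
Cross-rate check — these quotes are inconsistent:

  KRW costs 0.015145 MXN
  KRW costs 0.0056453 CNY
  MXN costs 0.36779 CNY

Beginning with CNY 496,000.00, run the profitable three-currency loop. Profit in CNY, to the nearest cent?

Profitable loop is CNY → MXN → KRW → CNY:
CNY 496,000.00 ÷ 0.36779 = MXN 1,348,595.67
MXN 1,348,595.67 ÷ 0.015145 = KRW 89,045,604
KRW 89,045,604 × 0.0056453 = CNY 502,689.15
Profit = CNY 502,689.15 − CNY 496,000.00

Profit: CNY 6,689.15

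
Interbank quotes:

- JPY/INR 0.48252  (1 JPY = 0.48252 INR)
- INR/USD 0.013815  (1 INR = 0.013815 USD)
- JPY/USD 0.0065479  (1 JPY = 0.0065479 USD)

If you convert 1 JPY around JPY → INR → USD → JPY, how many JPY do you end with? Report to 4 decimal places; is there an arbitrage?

Around JPY → INR → USD → JPY: 1 × 0.48252 × 0.013815 ÷ 0.0065479 = 1.018038
Product > 1; profitable direction is JPY → INR → USD → JPY.

1.0180 (arbitrage exists)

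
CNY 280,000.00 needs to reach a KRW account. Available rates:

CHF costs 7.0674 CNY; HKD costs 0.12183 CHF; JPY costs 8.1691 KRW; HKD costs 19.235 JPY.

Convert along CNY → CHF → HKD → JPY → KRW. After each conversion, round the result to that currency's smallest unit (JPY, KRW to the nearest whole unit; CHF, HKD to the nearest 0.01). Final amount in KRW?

KRW 51,098,774

CNY 280,000.00 ÷ 7.0674 = CHF 39,618.53
CHF 39,618.53 ÷ 0.12183 = HKD 325,195.19
HKD 325,195.19 × 19.235 = JPY 6,255,129
JPY 6,255,129 × 8.1691 = KRW 51,098,774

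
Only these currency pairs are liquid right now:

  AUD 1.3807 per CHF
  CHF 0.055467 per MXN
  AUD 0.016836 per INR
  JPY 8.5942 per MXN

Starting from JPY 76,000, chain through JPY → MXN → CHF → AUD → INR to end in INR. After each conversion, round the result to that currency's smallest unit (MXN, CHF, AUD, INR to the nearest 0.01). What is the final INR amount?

INR 40,225.11

JPY 76,000 ÷ 8.5942 = MXN 8,843.17
MXN 8,843.17 × 0.055467 = CHF 490.50
CHF 490.50 × 1.3807 = AUD 677.23
AUD 677.23 ÷ 0.016836 = INR 40,225.11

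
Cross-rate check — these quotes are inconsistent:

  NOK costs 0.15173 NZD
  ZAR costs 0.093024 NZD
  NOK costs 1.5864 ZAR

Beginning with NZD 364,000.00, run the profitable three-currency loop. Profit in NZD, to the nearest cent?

Profit: NZD 10,252.86

Profitable loop is NZD → ZAR → NOK → NZD:
NZD 364,000.00 ÷ 0.093024 = ZAR 3,912,968.70
ZAR 3,912,968.70 ÷ 1.5864 = NOK 2,466,571.29
NOK 2,466,571.29 × 0.15173 = NZD 374,252.86
Profit = NZD 374,252.86 − NZD 364,000.00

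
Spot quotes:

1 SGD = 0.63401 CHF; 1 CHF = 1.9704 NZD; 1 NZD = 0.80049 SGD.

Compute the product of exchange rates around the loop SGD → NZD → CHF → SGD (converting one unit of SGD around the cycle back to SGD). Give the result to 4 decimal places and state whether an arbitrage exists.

1.0000 (no arbitrage)

Around SGD → NZD → CHF → SGD: 1 ÷ 0.80049 ÷ 1.9704 ÷ 0.63401 = 0.999985
Product ≈ 1 (deviation 0.001%, within rounding noise).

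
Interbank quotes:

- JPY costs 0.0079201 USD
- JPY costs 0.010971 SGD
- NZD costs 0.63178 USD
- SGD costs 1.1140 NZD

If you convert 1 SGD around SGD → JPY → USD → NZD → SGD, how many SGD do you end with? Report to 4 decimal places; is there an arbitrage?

1.0257 (arbitrage exists)

Around SGD → JPY → USD → NZD → SGD: 1 ÷ 0.010971 × 0.0079201 ÷ 0.63178 ÷ 1.1140 = 1.025731
Product > 1; profitable direction is SGD → JPY → USD → NZD → SGD.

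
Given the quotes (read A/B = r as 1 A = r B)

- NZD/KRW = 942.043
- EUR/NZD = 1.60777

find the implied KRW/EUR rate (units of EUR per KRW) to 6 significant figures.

1 KRW ÷ 942.043 = 0.00106152 NZD
0.00106152 NZD ÷ 1.60777 = 0.000660245 EUR

KRW/EUR = 0.000660245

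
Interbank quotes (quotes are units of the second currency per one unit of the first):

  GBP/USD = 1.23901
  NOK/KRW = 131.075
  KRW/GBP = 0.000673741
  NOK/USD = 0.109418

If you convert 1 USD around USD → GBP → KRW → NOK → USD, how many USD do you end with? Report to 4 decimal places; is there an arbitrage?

Around USD → GBP → KRW → NOK → USD: 1 ÷ 1.23901 ÷ 0.000673741 ÷ 131.075 × 0.109418 = 1.000003
Product ≈ 1 (deviation 0.000%, within rounding noise).

1.0000 (no arbitrage)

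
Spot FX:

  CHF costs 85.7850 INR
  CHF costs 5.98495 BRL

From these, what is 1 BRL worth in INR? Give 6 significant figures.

BRL/INR = 14.3335

1 BRL ÷ 5.98495 = 0.167086 CHF
0.167086 CHF × 85.7850 = 14.3335 INR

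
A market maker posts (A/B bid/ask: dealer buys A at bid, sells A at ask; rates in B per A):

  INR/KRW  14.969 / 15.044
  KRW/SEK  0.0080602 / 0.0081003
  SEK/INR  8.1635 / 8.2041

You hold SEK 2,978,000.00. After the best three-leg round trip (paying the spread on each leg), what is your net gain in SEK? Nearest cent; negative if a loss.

Best loop SEK → KRW → INR → SEK:
SEK 2,978,000.00 ÷ 0.0081003 (buy KRW at ask) = KRW 367,640,705
KRW 367,640,705 ÷ 15.044 (buy INR at ask) = INR 24,437,696.40
INR 24,437,696.40 ÷ 8.2041 (buy SEK at ask) = SEK 2,978,717.52

Net profit: SEK 717.52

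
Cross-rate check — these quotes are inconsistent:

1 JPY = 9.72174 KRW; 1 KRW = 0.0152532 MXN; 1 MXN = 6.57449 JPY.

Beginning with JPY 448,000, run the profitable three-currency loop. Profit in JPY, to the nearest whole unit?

Profit: JPY 11,527

Profitable loop is JPY → MXN → KRW → JPY:
JPY 448,000 ÷ 6.57449 = MXN 68,142.17
MXN 68,142.17 ÷ 0.0152532 = KRW 4,467,401
KRW 4,467,401 ÷ 9.72174 = JPY 459,527
Profit = JPY 459,527 − JPY 448,000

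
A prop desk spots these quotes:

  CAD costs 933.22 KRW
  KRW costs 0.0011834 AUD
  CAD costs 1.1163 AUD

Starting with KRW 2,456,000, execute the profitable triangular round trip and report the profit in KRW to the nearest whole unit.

Profitable loop is KRW → CAD → AUD → KRW:
KRW 2,456,000 ÷ 933.22 = CAD 2,631.75
CAD 2,631.75 × 1.1163 = AUD 2,937.82
AUD 2,937.82 ÷ 0.0011834 = KRW 2,482,525
Profit = KRW 2,482,525 − KRW 2,456,000

Profit: KRW 26,525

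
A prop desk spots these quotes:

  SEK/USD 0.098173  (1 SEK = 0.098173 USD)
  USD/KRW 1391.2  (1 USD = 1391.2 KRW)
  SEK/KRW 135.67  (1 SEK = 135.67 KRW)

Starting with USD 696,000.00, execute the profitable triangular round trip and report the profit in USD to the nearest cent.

Profit: USD 4,659.55

Profitable loop is USD → KRW → SEK → USD:
USD 696,000.00 × 1391.2 = KRW 968,275,200
KRW 968,275,200 ÷ 135.67 = SEK 7,136,988.28
SEK 7,136,988.28 × 0.098173 = USD 700,659.55
Profit = USD 700,659.55 − USD 696,000.00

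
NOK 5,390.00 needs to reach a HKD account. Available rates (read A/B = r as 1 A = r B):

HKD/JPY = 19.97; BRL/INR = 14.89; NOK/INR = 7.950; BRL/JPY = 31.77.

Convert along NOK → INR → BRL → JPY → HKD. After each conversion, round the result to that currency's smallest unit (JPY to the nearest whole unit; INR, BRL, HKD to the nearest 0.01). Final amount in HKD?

NOK 5,390.00 × 7.950 = INR 42,850.50
INR 42,850.50 ÷ 14.89 = BRL 2,877.80
BRL 2,877.80 × 31.77 = JPY 91,428
JPY 91,428 ÷ 19.97 = HKD 4,578.27

HKD 4,578.27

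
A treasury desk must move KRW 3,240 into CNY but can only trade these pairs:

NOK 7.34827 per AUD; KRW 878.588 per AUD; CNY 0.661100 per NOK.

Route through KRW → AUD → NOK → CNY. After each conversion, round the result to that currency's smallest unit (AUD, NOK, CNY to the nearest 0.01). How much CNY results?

KRW 3,240 ÷ 878.588 = AUD 3.69
AUD 3.69 × 7.34827 = NOK 27.12
NOK 27.12 × 0.661100 = CNY 17.93

CNY 17.93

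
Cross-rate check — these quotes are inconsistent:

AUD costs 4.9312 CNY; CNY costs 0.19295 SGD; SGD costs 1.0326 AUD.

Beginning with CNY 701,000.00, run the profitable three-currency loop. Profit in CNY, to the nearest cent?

Profitable loop is CNY → AUD → SGD → CNY:
CNY 701,000.00 ÷ 4.9312 = AUD 142,156.07
AUD 142,156.07 ÷ 1.0326 = SGD 137,668.09
SGD 137,668.09 ÷ 0.19295 = CNY 713,491.00
Profit = CNY 713,491.00 − CNY 701,000.00

Profit: CNY 12,491.00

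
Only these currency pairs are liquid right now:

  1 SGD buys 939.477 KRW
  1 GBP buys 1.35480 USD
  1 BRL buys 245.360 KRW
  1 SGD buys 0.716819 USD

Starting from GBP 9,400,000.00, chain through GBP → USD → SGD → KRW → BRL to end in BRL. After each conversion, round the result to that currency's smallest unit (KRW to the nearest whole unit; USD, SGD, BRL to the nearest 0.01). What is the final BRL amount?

BRL 68,026,154.74

GBP 9,400,000.00 × 1.35480 = USD 12,735,120.00
USD 12,735,120.00 ÷ 0.716819 = SGD 17,766,158.54
SGD 17,766,158.54 × 939.477 = KRW 16,690,897,327
KRW 16,690,897,327 ÷ 245.360 = BRL 68,026,154.74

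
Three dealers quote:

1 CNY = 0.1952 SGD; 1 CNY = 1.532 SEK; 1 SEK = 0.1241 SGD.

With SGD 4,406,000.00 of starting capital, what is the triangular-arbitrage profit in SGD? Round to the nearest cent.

Profit: SGD 117,699.62

Profitable loop is SGD → SEK → CNY → SGD:
SGD 4,406,000.00 ÷ 0.1241 = SEK 35,503,626.11
SEK 35,503,626.11 ÷ 1.532 = CNY 23,174,690.67
CNY 23,174,690.67 × 0.1952 = SGD 4,523,699.62
Profit = SGD 4,523,699.62 − SGD 4,406,000.00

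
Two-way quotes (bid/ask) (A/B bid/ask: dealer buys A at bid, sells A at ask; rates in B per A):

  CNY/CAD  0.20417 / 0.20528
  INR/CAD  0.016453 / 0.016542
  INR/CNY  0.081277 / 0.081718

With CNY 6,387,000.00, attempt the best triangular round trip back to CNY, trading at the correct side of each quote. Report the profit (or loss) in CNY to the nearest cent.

Best loop CNY → CAD → INR → CNY:
CNY 6,387,000.00 × 0.20417 (sell CNY at bid) = CAD 1,304,033.79
CAD 1,304,033.79 ÷ 0.016542 (buy INR at ask) = INR 78,831,688.43
INR 78,831,688.43 × 0.081277 (sell INR at bid) = CNY 6,407,203.14

Net profit: CNY 20,203.14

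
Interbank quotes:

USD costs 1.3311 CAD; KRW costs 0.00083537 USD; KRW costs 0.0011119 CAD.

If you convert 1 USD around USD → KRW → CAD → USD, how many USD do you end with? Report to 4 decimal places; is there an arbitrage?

0.9999 (no arbitrage)

Around USD → KRW → CAD → USD: 1 ÷ 0.00083537 × 0.0011119 ÷ 1.3311 = 0.999945
Product ≈ 1 (deviation 0.005%, within rounding noise).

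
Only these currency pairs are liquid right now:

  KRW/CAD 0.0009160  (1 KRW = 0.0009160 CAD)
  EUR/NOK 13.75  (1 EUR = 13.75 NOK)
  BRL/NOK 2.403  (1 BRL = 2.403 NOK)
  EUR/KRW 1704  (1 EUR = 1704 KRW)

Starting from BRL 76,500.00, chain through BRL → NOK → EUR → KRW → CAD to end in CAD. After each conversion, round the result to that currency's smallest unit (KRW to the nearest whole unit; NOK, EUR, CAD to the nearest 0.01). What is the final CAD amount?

BRL 76,500.00 × 2.403 = NOK 183,829.50
NOK 183,829.50 ÷ 13.75 = EUR 13,369.42
EUR 13,369.42 × 1704 = KRW 22,781,492
KRW 22,781,492 × 0.0009160 = CAD 20,867.85

CAD 20,867.85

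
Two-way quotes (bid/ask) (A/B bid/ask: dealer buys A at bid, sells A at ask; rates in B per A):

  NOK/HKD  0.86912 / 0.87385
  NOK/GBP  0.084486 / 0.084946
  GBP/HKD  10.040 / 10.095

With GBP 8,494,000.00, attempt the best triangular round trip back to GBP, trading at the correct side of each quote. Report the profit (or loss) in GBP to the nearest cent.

Best loop GBP → NOK → HKD → GBP:
GBP 8,494,000.00 ÷ 0.084946 (buy NOK at ask) = NOK 99,992,936.69
NOK 99,992,936.69 × 0.86912 (sell NOK at bid) = HKD 86,905,861.14
HKD 86,905,861.14 ÷ 10.095 (buy GBP at ask) = GBP 8,608,802.49

Net profit: GBP 114,802.49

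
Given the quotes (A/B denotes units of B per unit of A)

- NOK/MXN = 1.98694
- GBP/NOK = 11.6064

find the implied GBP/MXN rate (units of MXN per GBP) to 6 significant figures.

1 GBP × 11.6064 = 11.6064 NOK
11.6064 NOK × 1.98694 = 23.0612 MXN

GBP/MXN = 23.0612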